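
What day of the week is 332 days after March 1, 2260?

First find the weekday of Mar 1, 2260. Doomsday rule: the anchor day for the 2200s is Friday. For year 60: 60÷12 = 5 r 0, and 0÷4 = 0, so 5+0+0 = 5.
Friday + 5 ≡ Wednesday — that's 2260's doomsday.
In March the doomsday date is Mar 14.
Mar 1 is 13 days before Mar 14; 13 mod 7 = 6, so Wednesday − 6 = Thursday.
332 mod 7 = 3, so 332 days after a Thursday is Thursday + 3 = Sunday.

Sunday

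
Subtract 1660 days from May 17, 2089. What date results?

−365 (one year) → May 17, 2088 (1295 left).
−366 (one year; includes Feb 29, 2088) → May 17, 2087 (929 left).
−365 (one year) → May 17, 2086 (564 left).
−365 (one year) → May 17, 2085 (199 left).
−17 → Apr 30, 2085 (end of Apr, 30 days; 182 left).
−30 → Mar 31, 2085 (end of Mar, 31 days; 152 left).
−31 → Feb 28, 2085 (end of Feb, 28 days; 121 left).
−28 → Jan 31, 2085 (end of Jan, 31 days; 93 left).
−31 → Dec 31, 2084 (end of Dec, 31 days; 62 left).
−31 → Nov 30, 2084 (end of Nov, 30 days; 31 left).
−30 → Oct 31, 2084 (end of Oct, 31 days; 1 left).
−1 → Oct 30, 2084.

October 30, 2084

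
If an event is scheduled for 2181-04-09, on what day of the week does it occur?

January 1, 2181 is a Monday.
Jan 1, 2181 → Feb 1, 2181: 31 days (January has 31).
Feb 1, 2181 → Mar 1, 2181: 28 days (February has 28).
Mar 1, 2181 → Apr 1, 2181: 31 days (March has 31).
Apr 1, 2181 → Apr 9, 2181: 8 days.
Total: 98 days.
98 mod 7 = 0, so Monday + 0 = Monday.

Monday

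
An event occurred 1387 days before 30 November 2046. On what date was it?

February 12, 2043

−365 (one year) → Nov 30, 2045 (1022 left).
−365 (one year) → Nov 30, 2044 (657 left).
−366 (one year; includes Feb 29, 2044) → Nov 30, 2043 (291 left).
−30 → Oct 31, 2043 (end of Oct, 31 days; 261 left).
−31 → Sep 30, 2043 (end of Sep, 30 days; 230 left).
−30 → Aug 31, 2043 (end of Aug, 31 days; 200 left).
−31 → Jul 31, 2043 (end of Jul, 31 days; 169 left).
−31 → Jun 30, 2043 (end of Jun, 30 days; 138 left).
−30 → May 31, 2043 (end of May, 31 days; 108 left).
−31 → Apr 30, 2043 (end of Apr, 30 days; 77 left).
−30 → Mar 31, 2043 (end of Mar, 31 days; 47 left).
−31 → Feb 28, 2043 (end of Feb, 28 days; 16 left).
−16 → Feb 12, 2043.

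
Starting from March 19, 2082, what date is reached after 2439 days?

+365 (one year) → Mar 19, 2083 (2074 left).
+366 (one year; includes Feb 29, 2084) → Mar 19, 2084 (1708 left).
+365 (one year) → Mar 19, 2085 (1343 left).
+365 (one year) → Mar 19, 2086 (978 left).
+365 (one year) → Mar 19, 2087 (613 left).
+366 (one year; includes Feb 29, 2088) → Mar 19, 2088 (247 left).
Mar has 31 days: +13 → Apr 1, 2088 (234 left).
Apr has 30 days: +30 → May 1, 2088 (204 left).
May has 31 days: +31 → Jun 1, 2088 (173 left).
Jun has 30 days: +30 → Jul 1, 2088 (143 left).
Jul has 31 days: +31 → Aug 1, 2088 (112 left).
Aug has 31 days: +31 → Sep 1, 2088 (81 left).
Sep has 30 days: +30 → Oct 1, 2088 (51 left).
Oct has 31 days: +31 → Nov 1, 2088 (20 left).
+20 → Nov 21, 2088.

November 21, 2088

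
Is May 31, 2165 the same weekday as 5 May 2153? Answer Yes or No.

From May 5, 2153 to May 31, 2165 is 4409 days.
4409 mod 7 = 6, so they are different weekdays.
(May 5, 2153 is a Saturday; May 31, 2165 is a Friday.)

No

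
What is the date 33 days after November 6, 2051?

Nov has 30 days: +25 → Dec 1, 2051 (8 left).
+8 → Dec 9, 2051.

December 9, 2051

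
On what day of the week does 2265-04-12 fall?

Wednesday

Doomsday rule: the anchor day for the 2200s is Friday. For year 65: 65÷12 = 5 r 5, and 5÷4 = 1, so 5+5+1 = 11.
Friday + 11 ≡ Tuesday — that's 2265's doomsday.
In April the doomsday date is Apr 4.
Apr 12 is 8 days after Apr 4; 8 mod 7 = 1, so Tuesday + 1 = Wednesday.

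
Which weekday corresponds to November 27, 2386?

Thursday

Doomsday rule: the anchor day for the 2300s is Wednesday. For year 86: 86÷12 = 7 r 2, and 2÷4 = 0, so 7+2+0 = 9.
Wednesday + 9 ≡ Friday — that's 2386's doomsday.
In November the doomsday date is Nov 7.
Nov 27 is 20 days after Nov 7; 20 mod 7 = 6, so Friday + 6 = Thursday.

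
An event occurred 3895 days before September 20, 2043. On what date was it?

−365 (one year) → Sep 20, 2042 (3530 left).
−365 (one year) → Sep 20, 2041 (3165 left).
−365 (one year) → Sep 20, 2040 (2800 left).
−366 (one year; includes Feb 29, 2040) → Sep 20, 2039 (2434 left).
−365 (one year) → Sep 20, 2038 (2069 left).
−365 (one year) → Sep 20, 2037 (1704 left).
−365 (one year) → Sep 20, 2036 (1339 left).
−366 (one year; includes Feb 29, 2036) → Sep 20, 2035 (973 left).
−365 (one year) → Sep 20, 2034 (608 left).
−365 (one year) → Sep 20, 2033 (243 left).
−20 → Aug 31, 2033 (end of Aug, 31 days; 223 left).
−31 → Jul 31, 2033 (end of Jul, 31 days; 192 left).
−31 → Jun 30, 2033 (end of Jun, 30 days; 161 left).
−30 → May 31, 2033 (end of May, 31 days; 131 left).
−31 → Apr 30, 2033 (end of Apr, 30 days; 100 left).
−30 → Mar 31, 2033 (end of Mar, 31 days; 70 left).
−31 → Feb 28, 2033 (end of Feb, 28 days; 39 left).
−28 → Jan 31, 2033 (end of Jan, 31 days; 11 left).
−11 → Jan 20, 2033.

January 20, 2033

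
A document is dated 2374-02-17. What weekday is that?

Doomsday rule: the anchor day for the 2300s is Wednesday. For year 74: 74÷12 = 6 r 2, and 2÷4 = 0, so 6+2+0 = 8.
Wednesday + 8 ≡ Thursday — that's 2374's doomsday.
In February the doomsday date is Feb 28 (2374 is not a leap year).
Feb 17 is 11 days before Feb 28; 11 mod 7 = 4, so Thursday − 4 = Sunday.

Sunday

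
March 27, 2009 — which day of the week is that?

Friday

January 1, 2009 is a Thursday.
Jan 1, 2009 → Feb 1, 2009: 31 days (January has 31).
Feb 1, 2009 → Mar 1, 2009: 28 days (February has 28).
Mar 1, 2009 → Mar 27, 2009: 26 days.
Total: 85 days.
85 mod 7 = 1, so Thursday + 1 = Friday.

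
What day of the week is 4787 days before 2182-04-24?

First find the weekday of Apr 24, 2182. Doomsday rule: the anchor day for the 2100s is Sunday. For year 82: 82÷12 = 6 r 10, and 10÷4 = 2, so 6+10+2 = 18.
Sunday + 18 ≡ Thursday — that's 2182's doomsday.
In April the doomsday date is Apr 4.
Apr 24 is 20 days after Apr 4; 20 mod 7 = 6, so Thursday + 6 = Wednesday.
4787 mod 7 = 6, so 4787 days before a Wednesday is Wednesday − 6 = Thursday.

Thursday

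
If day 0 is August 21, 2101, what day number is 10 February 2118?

6017

Aug 21, 2101 → Aug 21, 2102: 365 days.
Aug 21, 2102 → Aug 21, 2103: 365 days.
Aug 21, 2103 → Aug 21, 2104: 366 days (Feb 29, 2104 is in that span).
Aug 21, 2104 → Aug 21, 2105: 365 days.
Aug 21, 2105 → Aug 21, 2106: 365 days.
Aug 21, 2106 → Aug 21, 2107: 365 days.
Aug 21, 2107 → Aug 21, 2108: 366 days (Feb 29, 2108 is in that span).
Aug 21, 2108 → Aug 21, 2109: 365 days.
Aug 21, 2109 → Aug 21, 2110: 365 days.
Aug 21, 2110 → Aug 21, 2111: 365 days.
Aug 21, 2111 → Aug 21, 2112: 366 days (Feb 29, 2112 is in that span).
Aug 21, 2112 → Aug 21, 2113: 365 days.
Aug 21, 2113 → Aug 21, 2114: 365 days.
Aug 21, 2114 → Aug 21, 2115: 365 days.
Aug 21, 2115 → Aug 21, 2116: 366 days (Feb 29, 2116 is in that span).
Aug 21, 2116 → Aug 21, 2117: 365 days.
Aug 21, 2117 → Sep 21, 2117: 31 days (August has 31).
Sep 21, 2117 → Oct 21, 2117: 30 days (September has 30).
Oct 21, 2117 → Nov 21, 2117: 31 days (October has 31).
Nov 21, 2117 → Dec 21, 2117: 30 days (November has 30).
Dec 21, 2117 → Jan 21, 2118: 31 days (December has 31).
Jan 21, 2118 → Feb 10, 2118: 20 days.
Total: 6017 days.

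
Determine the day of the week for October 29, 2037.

Thursday

January 1, 2037 is a Thursday.
Jan 1, 2037 → Feb 1, 2037: 31 days (January has 31).
Feb 1, 2037 → Mar 1, 2037: 28 days (February has 28).
Mar 1, 2037 → Apr 1, 2037: 31 days (March has 31).
Apr 1, 2037 → May 1, 2037: 30 days (April has 30).
May 1, 2037 → Jun 1, 2037: 31 days (May has 31).
Jun 1, 2037 → Jul 1, 2037: 30 days (June has 30).
Jul 1, 2037 → Aug 1, 2037: 31 days (July has 31).
Aug 1, 2037 → Sep 1, 2037: 31 days (August has 31).
Sep 1, 2037 → Oct 1, 2037: 30 days (September has 30).
Oct 1, 2037 → Oct 29, 2037: 28 days.
Total: 301 days.
301 mod 7 = 0, so Thursday + 0 = Thursday.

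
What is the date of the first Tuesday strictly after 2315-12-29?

January 4, 2316

Dec 29, 2315 is a Wednesday.
From Wednesday to the next Tuesday is 6 days.
Dec 29, 2315 + 6 = Jan 4, 2316.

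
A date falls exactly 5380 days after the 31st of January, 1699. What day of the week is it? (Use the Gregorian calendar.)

Jan 31, 1699 is a Saturday.
5380 mod 7 = 4, so 5380 days after a Saturday is Saturday + 4 = Wednesday.

Wednesday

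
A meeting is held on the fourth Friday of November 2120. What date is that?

November 1, 2120 is a Friday.
The first Friday is therefore November 1 (same day).
The fourth Friday is 1 + 3×7 = November 22.

November 22, 2120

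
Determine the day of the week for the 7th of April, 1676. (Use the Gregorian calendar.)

Tuesday

Doomsday rule: the anchor day for the 1600s is Tuesday. For year 76: 76÷12 = 6 r 4, and 4÷4 = 1, so 6+4+1 = 11.
Tuesday + 11 ≡ Saturday — that's 1676's doomsday.
In April the doomsday date is Apr 4.
Apr 7 is 3 days after Apr 4; 3 mod 7 = 3, so Saturday + 3 = Tuesday.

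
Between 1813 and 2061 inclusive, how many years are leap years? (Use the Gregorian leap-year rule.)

61

Multiples of 4 in [1813,2061]: 62.
Of those, multiples of 100: 2 (not leap unless ÷400).
Multiples of 400: 1.
Leap years = 62 − 2 + 1 = 61.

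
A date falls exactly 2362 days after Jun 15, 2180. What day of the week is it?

Sunday

First find the weekday of Jun 15, 2180. Doomsday rule: the anchor day for the 2100s is Sunday. For year 80: 80÷12 = 6 r 8, and 8÷4 = 2, so 6+8+2 = 16.
Sunday + 16 ≡ Tuesday — that's 2180's doomsday.
In June the doomsday date is Jun 6.
Jun 15 is 9 days after Jun 6; 9 mod 7 = 2, so Tuesday + 2 = Thursday.
2362 mod 7 = 3, so 2362 days after a Thursday is Thursday + 3 = Sunday.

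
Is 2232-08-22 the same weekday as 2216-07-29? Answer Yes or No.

From Jul 29, 2216 to Aug 22, 2232 is 5868 days.
5868 mod 7 = 2, so they are different weekdays.
(Jul 29, 2216 is a Monday; Aug 22, 2232 is a Wednesday.)

No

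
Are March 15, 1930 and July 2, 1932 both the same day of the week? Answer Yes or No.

From Mar 15, 1930 to Jul 2, 1932 is 840 days.
840 mod 7 = 0, so they are the same weekday.
(Mar 15, 1930 is a Saturday; Jul 2, 1932 is a Saturday.)

Yes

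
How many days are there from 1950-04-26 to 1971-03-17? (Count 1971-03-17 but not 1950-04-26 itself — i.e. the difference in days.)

Apr 26, 1950 → Apr 26, 1951: 365 days.
Apr 26, 1951 → Apr 26, 1952: 366 days (Feb 29, 1952 is in that span).
Apr 26, 1952 → Apr 26, 1953: 365 days.
Apr 26, 1953 → Apr 26, 1954: 365 days.
Apr 26, 1954 → Apr 26, 1955: 365 days.
Apr 26, 1955 → Apr 26, 1956: 366 days (Feb 29, 1956 is in that span).
Apr 26, 1956 → Apr 26, 1957: 365 days.
Apr 26, 1957 → Apr 26, 1958: 365 days.
Apr 26, 1958 → Apr 26, 1959: 365 days.
Apr 26, 1959 → Apr 26, 1960: 366 days (Feb 29, 1960 is in that span).
Apr 26, 1960 → Apr 26, 1961: 365 days.
Apr 26, 1961 → Apr 26, 1962: 365 days.
Apr 26, 1962 → Apr 26, 1963: 365 days.
Apr 26, 1963 → Apr 26, 1964: 366 days (Feb 29, 1964 is in that span).
Apr 26, 1964 → Apr 26, 1965: 365 days.
Apr 26, 1965 → Apr 26, 1966: 365 days.
Apr 26, 1966 → Apr 26, 1967: 365 days.
Apr 26, 1967 → Apr 26, 1968: 366 days (Feb 29, 1968 is in that span).
Apr 26, 1968 → Apr 26, 1969: 365 days.
Apr 26, 1969 → Apr 26, 1970: 365 days.
Apr 26, 1970 → May 26, 1970: 30 days (April has 30).
May 26, 1970 → Jun 26, 1970: 31 days (May has 31).
Jun 26, 1970 → Jul 26, 1970: 30 days (June has 30).
Jul 26, 1970 → Aug 26, 1970: 31 days (July has 31).
Aug 26, 1970 → Sep 26, 1970: 31 days (August has 31).
Sep 26, 1970 → Oct 26, 1970: 30 days (September has 30).
Oct 26, 1970 → Nov 26, 1970: 31 days (October has 31).
Nov 26, 1970 → Dec 26, 1970: 30 days (November has 30).
Dec 26, 1970 → Jan 26, 1971: 31 days (December has 31).
Jan 26, 1971 → Feb 26, 1971: 31 days (January has 31).
Feb 26, 1971 → Mar 17, 1971: 19 days.
Total: 7630 days.

7630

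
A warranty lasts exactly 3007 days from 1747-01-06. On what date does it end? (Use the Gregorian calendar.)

+365 (one year) → Jan 6, 1748 (2642 left).
+366 (one year; includes Feb 29, 1748) → Jan 6, 1749 (2276 left).
+365 (one year) → Jan 6, 1750 (1911 left).
+365 (one year) → Jan 6, 1751 (1546 left).
+365 (one year) → Jan 6, 1752 (1181 left).
+366 (one year; includes Feb 29, 1752) → Jan 6, 1753 (815 left).
+365 (one year) → Jan 6, 1754 (450 left).
+365 (one year) → Jan 6, 1755 (85 left).
Jan has 31 days: +26 → Feb 1, 1755 (59 left).
Feb has 28 days: +28 → Mar 1, 1755 (31 left).
Mar has 31 days: +31 → Apr 1, 1755 (0 left).

April 1, 1755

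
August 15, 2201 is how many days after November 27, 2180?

Nov 27, 2180 → Nov 27, 2181: 365 days.
Nov 27, 2181 → Nov 27, 2182: 365 days.
Nov 27, 2182 → Nov 27, 2183: 365 days.
Nov 27, 2183 → Nov 27, 2184: 366 days (Feb 29, 2184 is in that span).
Nov 27, 2184 → Nov 27, 2185: 365 days.
Nov 27, 2185 → Nov 27, 2186: 365 days.
Nov 27, 2186 → Nov 27, 2187: 365 days.
Nov 27, 2187 → Nov 27, 2188: 366 days (Feb 29, 2188 is in that span).
Nov 27, 2188 → Nov 27, 2189: 365 days.
Nov 27, 2189 → Nov 27, 2190: 365 days.
Nov 27, 2190 → Nov 27, 2191: 365 days.
Nov 27, 2191 → Nov 27, 2192: 366 days (Feb 29, 2192 is in that span).
Nov 27, 2192 → Nov 27, 2193: 365 days.
Nov 27, 2193 → Nov 27, 2194: 365 days.
Nov 27, 2194 → Nov 27, 2195: 365 days.
Nov 27, 2195 → Nov 27, 2196: 366 days (Feb 29, 2196 is in that span).
Nov 27, 2196 → Nov 27, 2197: 365 days.
Nov 27, 2197 → Nov 27, 2198: 365 days.
Nov 27, 2198 → Nov 27, 2199: 365 days.
Nov 27, 2199 → Nov 27, 2200: 365 days.
Nov 27, 2200 → Dec 27, 2200: 30 days (November has 30).
Dec 27, 2200 → Jan 27, 2201: 31 days (December has 31).
Jan 27, 2201 → Feb 27, 2201: 31 days (January has 31).
Feb 27, 2201 → Mar 27, 2201: 28 days (February has 28).
Mar 27, 2201 → Apr 27, 2201: 31 days (March has 31).
Apr 27, 2201 → May 27, 2201: 30 days (April has 30).
May 27, 2201 → Jun 27, 2201: 31 days (May has 31).
Jun 27, 2201 → Jul 27, 2201: 30 days (June has 30).
Jul 27, 2201 → Aug 15, 2201: 19 days.
Total: 7565 days.

7565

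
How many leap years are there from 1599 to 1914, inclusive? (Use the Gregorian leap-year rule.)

Multiples of 4 in [1599,1914]: 79.
Of those, multiples of 100: 4 (not leap unless ÷400).
Multiples of 400: 1.
Leap years = 79 − 4 + 1 = 76.

76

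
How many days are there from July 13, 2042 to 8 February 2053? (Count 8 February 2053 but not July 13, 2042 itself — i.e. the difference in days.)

3863

Jul 13, 2042 → Jul 13, 2043: 365 days.
Jul 13, 2043 → Jul 13, 2044: 366 days (Feb 29, 2044 is in that span).
Jul 13, 2044 → Jul 13, 2045: 365 days.
Jul 13, 2045 → Jul 13, 2046: 365 days.
Jul 13, 2046 → Jul 13, 2047: 365 days.
Jul 13, 2047 → Jul 13, 2048: 366 days (Feb 29, 2048 is in that span).
Jul 13, 2048 → Jul 13, 2049: 365 days.
Jul 13, 2049 → Jul 13, 2050: 365 days.
Jul 13, 2050 → Jul 13, 2051: 365 days.
Jul 13, 2051 → Jul 13, 2052: 366 days (Feb 29, 2052 is in that span).
Jul 13, 2052 → Aug 13, 2052: 31 days (July has 31).
Aug 13, 2052 → Sep 13, 2052: 31 days (August has 31).
Sep 13, 2052 → Oct 13, 2052: 30 days (September has 30).
Oct 13, 2052 → Nov 13, 2052: 31 days (October has 31).
Nov 13, 2052 → Dec 13, 2052: 30 days (November has 30).
Dec 13, 2052 → Jan 13, 2053: 31 days (December has 31).
Jan 13, 2053 → Feb 8, 2053: 26 days.
Total: 3863 days.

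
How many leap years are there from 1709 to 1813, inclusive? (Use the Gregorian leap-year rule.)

Multiples of 4 in [1709,1813]: 26.
Of those, multiples of 100: 1 (not leap unless ÷400).
Multiples of 400: 0.
Leap years = 26 − 1 + 0 = 25.

25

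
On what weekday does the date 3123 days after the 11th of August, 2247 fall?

Thursday

First find the weekday of Aug 11, 2247. Doomsday rule: the anchor day for the 2200s is Friday. For year 47: 47÷12 = 3 r 11, and 11÷4 = 2, so 3+11+2 = 16.
Friday + 16 ≡ Sunday — that's 2247's doomsday.
In August the doomsday date is Aug 8.
Aug 11 is 3 days after Aug 8; 3 mod 7 = 3, so Sunday + 3 = Wednesday.
3123 mod 7 = 1, so 3123 days after a Wednesday is Wednesday + 1 = Thursday.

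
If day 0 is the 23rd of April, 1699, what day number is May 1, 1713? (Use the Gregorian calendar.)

5121

Apr 23, 1699 → Apr 23, 1700: 365 days.
Apr 23, 1700 → Apr 23, 1701: 365 days.
Apr 23, 1701 → Apr 23, 1702: 365 days.
Apr 23, 1702 → Apr 23, 1703: 365 days.
Apr 23, 1703 → Apr 23, 1704: 366 days (Feb 29, 1704 is in that span).
Apr 23, 1704 → Apr 23, 1705: 365 days.
Apr 23, 1705 → Apr 23, 1706: 365 days.
Apr 23, 1706 → Apr 23, 1707: 365 days.
Apr 23, 1707 → Apr 23, 1708: 366 days (Feb 29, 1708 is in that span).
Apr 23, 1708 → Apr 23, 1709: 365 days.
Apr 23, 1709 → Apr 23, 1710: 365 days.
Apr 23, 1710 → Apr 23, 1711: 365 days.
Apr 23, 1711 → Apr 23, 1712: 366 days (Feb 29, 1712 is in that span).
Apr 23, 1712 → May 23, 1712: 30 days (April has 30).
May 23, 1712 → Jun 23, 1712: 31 days (May has 31).
Jun 23, 1712 → Jul 23, 1712: 30 days (June has 30).
Jul 23, 1712 → Aug 23, 1712: 31 days (July has 31).
Aug 23, 1712 → Sep 23, 1712: 31 days (August has 31).
Sep 23, 1712 → Oct 23, 1712: 30 days (September has 30).
Oct 23, 1712 → Nov 23, 1712: 31 days (October has 31).
Nov 23, 1712 → Dec 23, 1712: 30 days (November has 30).
Dec 23, 1712 → Jan 23, 1713: 31 days (December has 31).
Jan 23, 1713 → Feb 23, 1713: 31 days (January has 31).
Feb 23, 1713 → Mar 23, 1713: 28 days (February has 28).
Mar 23, 1713 → Apr 23, 1713: 31 days (March has 31).
Apr 23, 1713 → May 1, 1713: 8 days.
Total: 5121 days.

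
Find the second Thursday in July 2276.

July 13, 2276

July 1, 2276 is a Saturday.
The first Thursday is therefore July 6 (5 days later).
The second Thursday is 6 + 1×7 = July 13.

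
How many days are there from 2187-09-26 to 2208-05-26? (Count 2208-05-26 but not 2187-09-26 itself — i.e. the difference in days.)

7547

Sep 26, 2187 → Sep 26, 2188: 366 days (Feb 29, 2188 is in that span).
Sep 26, 2188 → Sep 26, 2189: 365 days.
Sep 26, 2189 → Sep 26, 2190: 365 days.
Sep 26, 2190 → Sep 26, 2191: 365 days.
Sep 26, 2191 → Sep 26, 2192: 366 days (Feb 29, 2192 is in that span).
Sep 26, 2192 → Sep 26, 2193: 365 days.
Sep 26, 2193 → Sep 26, 2194: 365 days.
Sep 26, 2194 → Sep 26, 2195: 365 days.
Sep 26, 2195 → Sep 26, 2196: 366 days (Feb 29, 2196 is in that span).
Sep 26, 2196 → Sep 26, 2197: 365 days.
Sep 26, 2197 → Sep 26, 2198: 365 days.
Sep 26, 2198 → Sep 26, 2199: 365 days.
Sep 26, 2199 → Sep 26, 2200: 365 days.
Sep 26, 2200 → Sep 26, 2201: 365 days.
Sep 26, 2201 → Sep 26, 2202: 365 days.
Sep 26, 2202 → Sep 26, 2203: 365 days.
Sep 26, 2203 → Sep 26, 2204: 366 days (Feb 29, 2204 is in that span).
Sep 26, 2204 → Sep 26, 2205: 365 days.
Sep 26, 2205 → Sep 26, 2206: 365 days.
Sep 26, 2206 → Sep 26, 2207: 365 days.
Sep 26, 2207 → Oct 26, 2207: 30 days (September has 30).
Oct 26, 2207 → Nov 26, 2207: 31 days (October has 31).
Nov 26, 2207 → Dec 26, 2207: 30 days (November has 30).
Dec 26, 2207 → Jan 26, 2208: 31 days (December has 31).
Jan 26, 2208 → Feb 26, 2208: 31 days (January has 31).
Feb 26, 2208 → Mar 26, 2208: 29 days (February has 29).
Mar 26, 2208 → Apr 26, 2208: 31 days (March has 31).
Apr 26, 2208 → May 26, 2208: 30 days.
Total: 7547 days.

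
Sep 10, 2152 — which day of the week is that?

Doomsday rule: the anchor day for the 2100s is Sunday. For year 52: 52÷12 = 4 r 4, and 4÷4 = 1, so 4+4+1 = 9.
Sunday + 9 ≡ Tuesday — that's 2152's doomsday.
In September the doomsday date is Sep 5.
Sep 10 is 5 days after Sep 5; 5 mod 7 = 5, so Tuesday + 5 = Sunday.

Sunday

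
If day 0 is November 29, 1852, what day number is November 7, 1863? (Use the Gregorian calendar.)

Nov 29, 1852 → Nov 29, 1853: 365 days.
Nov 29, 1853 → Nov 29, 1854: 365 days.
Nov 29, 1854 → Nov 29, 1855: 365 days.
Nov 29, 1855 → Nov 29, 1856: 366 days (Feb 29, 1856 is in that span).
Nov 29, 1856 → Nov 29, 1857: 365 days.
Nov 29, 1857 → Nov 29, 1858: 365 days.
Nov 29, 1858 → Nov 29, 1859: 365 days.
Nov 29, 1859 → Nov 29, 1860: 366 days (Feb 29, 1860 is in that span).
Nov 29, 1860 → Nov 29, 1861: 365 days.
Nov 29, 1861 → Nov 29, 1862: 365 days.
Nov 29, 1862 → Dec 29, 1862: 30 days (November has 30).
Dec 29, 1862 → Jan 29, 1863: 31 days (December has 31).
Jan 29, 1863 → Feb 28, 1863: 30 days (January has 31).
Feb 28, 1863 → Mar 28, 1863: 28 days (February has 28).
Mar 28, 1863 → Apr 28, 1863: 31 days (March has 31).
Apr 28, 1863 → May 28, 1863: 30 days (April has 30).
May 28, 1863 → Jun 28, 1863: 31 days (May has 31).
Jun 28, 1863 → Jul 28, 1863: 30 days (June has 30).
Jul 28, 1863 → Aug 28, 1863: 31 days (July has 31).
Aug 28, 1863 → Sep 28, 1863: 31 days (August has 31).
Sep 28, 1863 → Oct 28, 1863: 30 days (September has 30).
Oct 28, 1863 → Nov 7, 1863: 10 days.
Total: 3995 days.

3995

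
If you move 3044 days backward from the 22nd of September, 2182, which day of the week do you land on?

First find the weekday of Sep 22, 2182. Doomsday rule: the anchor day for the 2100s is Sunday. For year 82: 82÷12 = 6 r 10, and 10÷4 = 2, so 6+10+2 = 18.
Sunday + 18 ≡ Thursday — that's 2182's doomsday.
In September the doomsday date is Sep 5.
Sep 22 is 17 days after Sep 5; 17 mod 7 = 3, so Thursday + 3 = Sunday.
3044 mod 7 = 6, so 3044 days before a Sunday is Sunday − 6 = Monday.

Monday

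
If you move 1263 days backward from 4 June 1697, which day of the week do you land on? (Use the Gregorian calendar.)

First find the weekday of Jun 4, 1697. Doomsday rule: the anchor day for the 1600s is Tuesday. For year 97: 97÷12 = 8 r 1, and 1÷4 = 0, so 8+1+0 = 9.
Tuesday + 9 ≡ Thursday — that's 1697's doomsday.
In June the doomsday date is Jun 6.
Jun 4 is 2 days before Jun 6; 2 mod 7 = 2, so Thursday − 2 = Tuesday.
1263 mod 7 = 3, so 1263 days before a Tuesday is Tuesday − 3 = Saturday.

Saturday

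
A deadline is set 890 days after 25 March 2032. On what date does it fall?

+365 (one year) → Mar 25, 2033 (525 left).
+365 (one year) → Mar 25, 2034 (160 left).
Mar has 31 days: +7 → Apr 1, 2034 (153 left).
Apr has 30 days: +30 → May 1, 2034 (123 left).
May has 31 days: +31 → Jun 1, 2034 (92 left).
Jun has 30 days: +30 → Jul 1, 2034 (62 left).
Jul has 31 days: +31 → Aug 1, 2034 (31 left).
Aug has 31 days: +31 → Sep 1, 2034 (0 left).

September 1, 2034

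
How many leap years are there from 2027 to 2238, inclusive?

51

Multiples of 4 in [2027,2238]: 53.
Of those, multiples of 100: 2 (not leap unless ÷400).
Multiples of 400: 0.
Leap years = 53 − 2 + 0 = 51.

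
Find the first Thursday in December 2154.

December 5, 2154

December 1, 2154 is a Sunday.
The first Thursday is therefore December 5 (4 days later).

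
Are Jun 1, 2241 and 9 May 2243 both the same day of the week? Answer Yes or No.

Yes

From Jun 1, 2241 to May 9, 2243 is 707 days.
707 mod 7 = 0, so they are the same weekday.
(Jun 1, 2241 is a Tuesday; May 9, 2243 is a Tuesday.)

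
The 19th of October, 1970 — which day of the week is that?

Monday

Doomsday rule: the anchor day for the 1900s is Wednesday. For year 70: 70÷12 = 5 r 10, and 10÷4 = 2, so 5+10+2 = 17.
Wednesday + 17 ≡ Saturday — that's 1970's doomsday.
In October the doomsday date is Oct 10.
Oct 19 is 9 days after Oct 10; 9 mod 7 = 2, so Saturday + 2 = Monday.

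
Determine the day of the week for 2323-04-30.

Doomsday rule: the anchor day for the 2300s is Wednesday. For year 23: 23÷12 = 1 r 11, and 11÷4 = 2, so 1+11+2 = 14.
Wednesday + 14 ≡ Wednesday — that's 2323's doomsday.
In April the doomsday date is Apr 4.
Apr 30 is 26 days after Apr 4; 26 mod 7 = 5, so Wednesday + 5 = Monday.

Monday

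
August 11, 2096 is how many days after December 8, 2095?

247

Dec 8, 2095 → Jan 8, 2096: 31 days (December has 31).
Jan 8, 2096 → Feb 8, 2096: 31 days (January has 31).
Feb 8, 2096 → Mar 8, 2096: 29 days (February has 29).
Mar 8, 2096 → Apr 8, 2096: 31 days (March has 31).
Apr 8, 2096 → May 8, 2096: 30 days (April has 30).
May 8, 2096 → Jun 8, 2096: 31 days (May has 31).
Jun 8, 2096 → Jul 8, 2096: 30 days (June has 30).
Jul 8, 2096 → Aug 8, 2096: 31 days (July has 31).
Aug 8, 2096 → Aug 11, 2096: 3 days.
Total: 247 days.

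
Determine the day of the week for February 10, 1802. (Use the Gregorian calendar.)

Wednesday

Doomsday rule: the anchor day for the 1800s is Friday. For year 02: 2÷12 = 0 r 2, and 2÷4 = 0, so 0+2+0 = 2.
Friday + 2 ≡ Sunday — that's 1802's doomsday.
In February the doomsday date is Feb 28 (1802 is not a leap year).
Feb 10 is 18 days before Feb 28; 18 mod 7 = 4, so Sunday − 4 = Wednesday.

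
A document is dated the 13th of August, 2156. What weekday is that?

Doomsday rule: the anchor day for the 2100s is Sunday. For year 56: 56÷12 = 4 r 8, and 8÷4 = 2, so 4+8+2 = 14.
Sunday + 14 ≡ Sunday — that's 2156's doomsday.
In August the doomsday date is Aug 8.
Aug 13 is 5 days after Aug 8; 5 mod 7 = 5, so Sunday + 5 = Friday.

Friday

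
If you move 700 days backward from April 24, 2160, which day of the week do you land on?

Thursday

First find the weekday of Apr 24, 2160. Doomsday rule: the anchor day for the 2100s is Sunday. For year 60: 60÷12 = 5 r 0, and 0÷4 = 0, so 5+0+0 = 5.
Sunday + 5 ≡ Friday — that's 2160's doomsday.
In April the doomsday date is Apr 4.
Apr 24 is 20 days after Apr 4; 20 mod 7 = 6, so Friday + 6 = Thursday.
700 mod 7 = 0, so 700 days before a Thursday is Thursday − 0 = Thursday.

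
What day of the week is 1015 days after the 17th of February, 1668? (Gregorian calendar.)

First find the weekday of Feb 17, 1668. Doomsday rule: the anchor day for the 1600s is Tuesday. For year 68: 68÷12 = 5 r 8, and 8÷4 = 2, so 5+8+2 = 15.
Tuesday + 15 ≡ Wednesday — that's 1668's doomsday.
In February the doomsday date is Feb 29 (1668 is a leap year (divisible by 4)).
Feb 17 is 12 days before Feb 29; 12 mod 7 = 5, so Wednesday − 5 = Friday.
1015 mod 7 = 0, so 1015 days after a Friday is Friday + 0 = Friday.

Friday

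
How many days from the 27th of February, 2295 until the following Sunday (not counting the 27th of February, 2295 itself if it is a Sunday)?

Feb 27, 2295 is a Wednesday.
From Wednesday to the next Sunday is 4 days.

4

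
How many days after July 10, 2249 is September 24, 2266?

Jul 10, 2249 → Jul 10, 2250: 365 days.
Jul 10, 2250 → Jul 10, 2251: 365 days.
Jul 10, 2251 → Jul 10, 2252: 366 days (Feb 29, 2252 is in that span).
Jul 10, 2252 → Jul 10, 2253: 365 days.
Jul 10, 2253 → Jul 10, 2254: 365 days.
Jul 10, 2254 → Jul 10, 2255: 365 days.
Jul 10, 2255 → Jul 10, 2256: 366 days (Feb 29, 2256 is in that span).
Jul 10, 2256 → Jul 10, 2257: 365 days.
Jul 10, 2257 → Jul 10, 2258: 365 days.
Jul 10, 2258 → Jul 10, 2259: 365 days.
Jul 10, 2259 → Jul 10, 2260: 366 days (Feb 29, 2260 is in that span).
Jul 10, 2260 → Jul 10, 2261: 365 days.
Jul 10, 2261 → Jul 10, 2262: 365 days.
Jul 10, 2262 → Jul 10, 2263: 365 days.
Jul 10, 2263 → Jul 10, 2264: 366 days (Feb 29, 2264 is in that span).
Jul 10, 2264 → Jul 10, 2265: 365 days.
Jul 10, 2265 → Jul 10, 2266: 365 days.
Jul 10, 2266 → Aug 10, 2266: 31 days (July has 31).
Aug 10, 2266 → Sep 10, 2266: 31 days (August has 31).
Sep 10, 2266 → Sep 24, 2266: 14 days.
Total: 6285 days.

6285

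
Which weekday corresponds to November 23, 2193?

Saturday

Doomsday rule: the anchor day for the 2100s is Sunday. For year 93: 93÷12 = 7 r 9, and 9÷4 = 2, so 7+9+2 = 18.
Sunday + 18 ≡ Thursday — that's 2193's doomsday.
In November the doomsday date is Nov 7.
Nov 23 is 16 days after Nov 7; 16 mod 7 = 2, so Thursday + 2 = Saturday.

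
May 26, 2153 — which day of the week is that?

Doomsday rule: the anchor day for the 2100s is Sunday. For year 53: 53÷12 = 4 r 5, and 5÷4 = 1, so 4+5+1 = 10.
Sunday + 10 ≡ Wednesday — that's 2153's doomsday.
In May the doomsday date is May 9.
May 26 is 17 days after May 9; 17 mod 7 = 3, so Wednesday + 3 = Saturday.

Saturday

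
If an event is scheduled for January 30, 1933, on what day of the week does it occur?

Monday

January 1, 1933 is a Sunday.
Jan 1, 1933 → Jan 30, 1933: 29 days.
Total: 29 days.
29 mod 7 = 1, so Sunday + 1 = Monday.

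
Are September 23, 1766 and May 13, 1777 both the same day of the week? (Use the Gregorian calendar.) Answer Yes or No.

From Sep 23, 1766 to May 13, 1777 is 3885 days.
3885 mod 7 = 0, so they are the same weekday.
(Sep 23, 1766 is a Tuesday; May 13, 1777 is a Tuesday.)

Yes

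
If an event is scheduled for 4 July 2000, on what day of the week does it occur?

January 1, 2000 is a Saturday.
Jan 1, 2000 → Feb 1, 2000: 31 days (January has 31).
Feb 1, 2000 → Mar 1, 2000: 29 days (February has 29).
Mar 1, 2000 → Apr 1, 2000: 31 days (March has 31).
Apr 1, 2000 → May 1, 2000: 30 days (April has 30).
May 1, 2000 → Jun 1, 2000: 31 days (May has 31).
Jun 1, 2000 → Jul 1, 2000: 30 days (June has 30).
Jul 1, 2000 → Jul 4, 2000: 3 days.
Total: 185 days.
185 mod 7 = 3, so Saturday + 3 = Tuesday.

Tuesday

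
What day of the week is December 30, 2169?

Doomsday rule: the anchor day for the 2100s is Sunday. For year 69: 69÷12 = 5 r 9, and 9÷4 = 2, so 5+9+2 = 16.
Sunday + 16 ≡ Tuesday — that's 2169's doomsday.
In December the doomsday date is Dec 12.
Dec 30 is 18 days after Dec 12; 18 mod 7 = 4, so Tuesday + 4 = Saturday.

Saturday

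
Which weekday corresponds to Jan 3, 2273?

Friday

Doomsday rule: the anchor day for the 2200s is Friday. For year 73: 73÷12 = 6 r 1, and 1÷4 = 0, so 6+1+0 = 7.
Friday + 7 ≡ Friday — that's 2273's doomsday.
In January the doomsday date is Jan 3 (2273 is not a leap year).
Jan 3 is the doomsday itself: Friday.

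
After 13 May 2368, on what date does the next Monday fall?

May 13, 2368 is a Monday.
From Monday to the next Monday is 7 days.
May 13, 2368 + 7 = May 20, 2368.

May 20, 2368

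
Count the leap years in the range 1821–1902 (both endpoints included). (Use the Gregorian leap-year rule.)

19

Multiples of 4 in [1821,1902]: 20.
Of those, multiples of 100: 1 (not leap unless ÷400).
Multiples of 400: 0.
Leap years = 20 − 1 + 0 = 19.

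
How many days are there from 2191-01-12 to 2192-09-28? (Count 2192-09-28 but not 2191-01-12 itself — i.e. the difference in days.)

Jan 12, 2191 → Jan 12, 2192: 365 days.
Jan 12, 2192 → Feb 12, 2192: 31 days (January has 31).
Feb 12, 2192 → Mar 12, 2192: 29 days (February has 29).
Mar 12, 2192 → Apr 12, 2192: 31 days (March has 31).
Apr 12, 2192 → May 12, 2192: 30 days (April has 30).
May 12, 2192 → Jun 12, 2192: 31 days (May has 31).
Jun 12, 2192 → Jul 12, 2192: 30 days (June has 30).
Jul 12, 2192 → Aug 12, 2192: 31 days (July has 31).
Aug 12, 2192 → Sep 12, 2192: 31 days (August has 31).
Sep 12, 2192 → Sep 28, 2192: 16 days.
Total: 625 days.

625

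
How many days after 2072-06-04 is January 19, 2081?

Jun 4, 2072 → Jun 4, 2073: 365 days.
Jun 4, 2073 → Jun 4, 2074: 365 days.
Jun 4, 2074 → Jun 4, 2075: 365 days.
Jun 4, 2075 → Jun 4, 2076: 366 days (Feb 29, 2076 is in that span).
Jun 4, 2076 → Jun 4, 2077: 365 days.
Jun 4, 2077 → Jun 4, 2078: 365 days.
Jun 4, 2078 → Jun 4, 2079: 365 days.
Jun 4, 2079 → Jun 4, 2080: 366 days (Feb 29, 2080 is in that span).
Jun 4, 2080 → Jul 4, 2080: 30 days (June has 30).
Jul 4, 2080 → Aug 4, 2080: 31 days (July has 31).
Aug 4, 2080 → Sep 4, 2080: 31 days (August has 31).
Sep 4, 2080 → Oct 4, 2080: 30 days (September has 30).
Oct 4, 2080 → Nov 4, 2080: 31 days (October has 31).
Nov 4, 2080 → Dec 4, 2080: 30 days (November has 30).
Dec 4, 2080 → Jan 4, 2081: 31 days (December has 31).
Jan 4, 2081 → Jan 19, 2081: 15 days.
Total: 3151 days.

3151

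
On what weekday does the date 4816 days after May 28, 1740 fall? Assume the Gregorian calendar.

Saturday

First find the weekday of May 28, 1740. Doomsday rule: the anchor day for the 1700s is Sunday. For year 40: 40÷12 = 3 r 4, and 4÷4 = 1, so 3+4+1 = 8.
Sunday + 8 ≡ Monday — that's 1740's doomsday.
In May the doomsday date is May 9.
May 28 is 19 days after May 9; 19 mod 7 = 5, so Monday + 5 = Saturday.
4816 mod 7 = 0, so 4816 days after a Saturday is Saturday + 0 = Saturday.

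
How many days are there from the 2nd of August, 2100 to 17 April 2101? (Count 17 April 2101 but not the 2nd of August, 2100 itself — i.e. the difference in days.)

Aug 2, 2100 → Sep 2, 2100: 31 days (August has 31).
Sep 2, 2100 → Oct 2, 2100: 30 days (September has 30).
Oct 2, 2100 → Nov 2, 2100: 31 days (October has 31).
Nov 2, 2100 → Dec 2, 2100: 30 days (November has 30).
Dec 2, 2100 → Jan 2, 2101: 31 days (December has 31).
Jan 2, 2101 → Feb 2, 2101: 31 days (January has 31).
Feb 2, 2101 → Mar 2, 2101: 28 days (February has 28).
Mar 2, 2101 → Apr 2, 2101: 31 days (March has 31).
Apr 2, 2101 → Apr 17, 2101: 15 days.
Total: 258 days.

258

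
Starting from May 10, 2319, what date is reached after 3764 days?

+366 (one year; includes Feb 29, 2320) → May 10, 2320 (3398 left).
+365 (one year) → May 10, 2321 (3033 left).
+365 (one year) → May 10, 2322 (2668 left).
+365 (one year) → May 10, 2323 (2303 left).
+366 (one year; includes Feb 29, 2324) → May 10, 2324 (1937 left).
+365 (one year) → May 10, 2325 (1572 left).
+365 (one year) → May 10, 2326 (1207 left).
+365 (one year) → May 10, 2327 (842 left).
+366 (one year; includes Feb 29, 2328) → May 10, 2328 (476 left).
+365 (one year) → May 10, 2329 (111 left).
May has 31 days: +22 → Jun 1, 2329 (89 left).
Jun has 30 days: +30 → Jul 1, 2329 (59 left).
Jul has 31 days: +31 → Aug 1, 2329 (28 left).
+28 → Aug 29, 2329.

August 29, 2329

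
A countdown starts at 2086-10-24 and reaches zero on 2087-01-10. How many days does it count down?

78

Oct 24, 2086 → Nov 24, 2086: 31 days (October has 31).
Nov 24, 2086 → Dec 24, 2086: 30 days (November has 30).
Dec 24, 2086 → Jan 10, 2087: 17 days.
Total: 78 days.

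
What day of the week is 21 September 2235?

Doomsday rule: the anchor day for the 2200s is Friday. For year 35: 35÷12 = 2 r 11, and 11÷4 = 2, so 2+11+2 = 15.
Friday + 15 ≡ Saturday — that's 2235's doomsday.
In September the doomsday date is Sep 5.
Sep 21 is 16 days after Sep 5; 16 mod 7 = 2, so Saturday + 2 = Monday.

Monday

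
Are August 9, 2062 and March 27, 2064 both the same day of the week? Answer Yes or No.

No

From Aug 9, 2062 to Mar 27, 2064 is 596 days.
596 mod 7 = 1, so they are different weekdays.
(Aug 9, 2062 is a Wednesday; Mar 27, 2064 is a Thursday.)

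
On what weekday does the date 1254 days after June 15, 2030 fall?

Sunday

Jun 15, 2030 is a Saturday.
1254 mod 7 = 1, so 1254 days after a Saturday is Saturday + 1 = Sunday.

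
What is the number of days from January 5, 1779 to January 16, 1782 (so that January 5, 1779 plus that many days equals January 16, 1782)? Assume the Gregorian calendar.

Jan 5, 1779 → Jan 5, 1780: 365 days.
Jan 5, 1780 → Jan 5, 1781: 366 days (Feb 29, 1780 is in that span).
Jan 5, 1781 → Feb 5, 1781: 31 days (January has 31).
Feb 5, 1781 → Mar 5, 1781: 28 days (February has 28).
Mar 5, 1781 → Apr 5, 1781: 31 days (March has 31).
Apr 5, 1781 → May 5, 1781: 30 days (April has 30).
May 5, 1781 → Jun 5, 1781: 31 days (May has 31).
Jun 5, 1781 → Jul 5, 1781: 30 days (June has 30).
Jul 5, 1781 → Aug 5, 1781: 31 days (July has 31).
Aug 5, 1781 → Sep 5, 1781: 31 days (August has 31).
Sep 5, 1781 → Oct 5, 1781: 30 days (September has 30).
Oct 5, 1781 → Nov 5, 1781: 31 days (October has 31).
Nov 5, 1781 → Dec 5, 1781: 30 days (November has 30).
Dec 5, 1781 → Jan 5, 1782: 31 days (December has 31).
Jan 5, 1782 → Jan 16, 1782: 11 days.
Total: 1107 days.

1107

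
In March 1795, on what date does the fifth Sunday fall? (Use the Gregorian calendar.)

March 29, 1795

March 1, 1795 is a Sunday.
The first Sunday is therefore March 1 (same day).
The fifth Sunday is 1 + 4×7 = March 29.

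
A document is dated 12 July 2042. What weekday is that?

Saturday

Doomsday rule: the anchor day for the 2000s is Tuesday. For year 42: 42÷12 = 3 r 6, and 6÷4 = 1, so 3+6+1 = 10.
Tuesday + 10 ≡ Friday — that's 2042's doomsday.
In July the doomsday date is Jul 11.
Jul 12 is 1 day after Jul 11; 1 mod 7 = 1, so Friday + 1 = Saturday.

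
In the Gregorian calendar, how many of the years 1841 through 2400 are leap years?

136

Multiples of 4 in [1841,2400]: 140.
Of those, multiples of 100: 6 (not leap unless ÷400).
Multiples of 400: 2.
Leap years = 140 − 6 + 2 = 136.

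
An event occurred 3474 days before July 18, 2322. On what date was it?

−365 (one year) → Jul 18, 2321 (3109 left).
−365 (one year) → Jul 18, 2320 (2744 left).
−366 (one year; includes Feb 29, 2320) → Jul 18, 2319 (2378 left).
−365 (one year) → Jul 18, 2318 (2013 left).
−365 (one year) → Jul 18, 2317 (1648 left).
−365 (one year) → Jul 18, 2316 (1283 left).
−366 (one year; includes Feb 29, 2316) → Jul 18, 2315 (917 left).
−365 (one year) → Jul 18, 2314 (552 left).
−365 (one year) → Jul 18, 2313 (187 left).
−18 → Jun 30, 2313 (end of Jun, 30 days; 169 left).
−30 → May 31, 2313 (end of May, 31 days; 139 left).
−31 → Apr 30, 2313 (end of Apr, 30 days; 108 left).
−30 → Mar 31, 2313 (end of Mar, 31 days; 78 left).
−31 → Feb 28, 2313 (end of Feb, 28 days; 47 left).
−28 → Jan 31, 2313 (end of Jan, 31 days; 19 left).
−19 → Jan 12, 2313.

January 12, 2313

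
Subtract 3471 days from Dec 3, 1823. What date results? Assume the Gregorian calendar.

−365 (one year) → Dec 3, 1822 (3106 left).
−365 (one year) → Dec 3, 1821 (2741 left).
−365 (one year) → Dec 3, 1820 (2376 left).
−366 (one year; includes Feb 29, 1820) → Dec 3, 1819 (2010 left).
−365 (one year) → Dec 3, 1818 (1645 left).
−365 (one year) → Dec 3, 1817 (1280 left).
−365 (one year) → Dec 3, 1816 (915 left).
−366 (one year; includes Feb 29, 1816) → Dec 3, 1815 (549 left).
−365 (one year) → Dec 3, 1814 (184 left).
−3 → Nov 30, 1814 (end of Nov, 30 days; 181 left).
−30 → Oct 31, 1814 (end of Oct, 31 days; 151 left).
−31 → Sep 30, 1814 (end of Sep, 30 days; 120 left).
−30 → Aug 31, 1814 (end of Aug, 31 days; 90 left).
−31 → Jul 31, 1814 (end of Jul, 31 days; 59 left).
−31 → Jun 30, 1814 (end of Jun, 30 days; 28 left).
−28 → Jun 2, 1814.

June 2, 1814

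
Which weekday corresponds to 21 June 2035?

Doomsday rule: the anchor day for the 2000s is Tuesday. For year 35: 35÷12 = 2 r 11, and 11÷4 = 2, so 2+11+2 = 15.
Tuesday + 15 ≡ Wednesday — that's 2035's doomsday.
In June the doomsday date is Jun 6.
Jun 21 is 15 days after Jun 6; 15 mod 7 = 1, so Wednesday + 1 = Thursday.

Thursday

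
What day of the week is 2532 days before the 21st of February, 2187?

Friday

Feb 21, 2187 is a Wednesday.
2532 mod 7 = 5, so 2532 days before a Wednesday is Wednesday − 5 = Friday.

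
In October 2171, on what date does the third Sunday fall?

October 20, 2171

October 1, 2171 is a Tuesday.
The first Sunday is therefore October 6 (5 days later).
The third Sunday is 6 + 2×7 = October 20.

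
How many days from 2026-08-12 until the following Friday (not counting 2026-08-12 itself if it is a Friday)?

2

Aug 12, 2026 is a Wednesday.
From Wednesday to the next Friday is 2 days.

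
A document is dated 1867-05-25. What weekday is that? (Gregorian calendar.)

Saturday

Doomsday rule: the anchor day for the 1800s is Friday. For year 67: 67÷12 = 5 r 7, and 7÷4 = 1, so 5+7+1 = 13.
Friday + 13 ≡ Thursday — that's 1867's doomsday.
In May the doomsday date is May 9.
May 25 is 16 days after May 9; 16 mod 7 = 2, so Thursday + 2 = Saturday.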